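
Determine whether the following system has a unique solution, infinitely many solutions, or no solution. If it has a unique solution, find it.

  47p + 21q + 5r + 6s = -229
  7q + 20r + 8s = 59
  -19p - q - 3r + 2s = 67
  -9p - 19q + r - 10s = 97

Row-reduce:
R1 ← R1 / (47).
R3 ← R3 + 19·R1.
R4 ← R4 + 9·R1.
R2 ← R2 / (7).
R1 ← R1 − 21/47·R2.
R3 ← R3 − 352/47·R2.
R4 ← R4 + 704/47·R2.
R3 ← R3 / (-7362/329).
R1 ← R1 + 55/47·R3.
R2 ← R2 − 20/7·R3.
R4 ← R4 − 14724/329·R3.
Row 4 reduces to 0 = 2, a contradiction. The system is inconsistent.

no solution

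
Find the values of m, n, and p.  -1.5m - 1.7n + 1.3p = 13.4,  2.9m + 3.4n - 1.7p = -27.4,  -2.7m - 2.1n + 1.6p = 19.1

m = -3, n = -6, p = -1

Row-reduce the augmented matrix:
R1 ← R1 / (-3/2).
R2 ← R2 − 29/10·R1.
R3 ← R3 + 27/10·R1.
R2 ← R2 / (17/150).
R1 ← R1 − 17/15·R2.
R3 ← R3 − 24/25·R2.
R3 ← R3 / (-1297/170).
R1 ← R1 + 9·R3.
R2 ← R2 − 122/17·R3.
Reading off the reduced rows gives m = -3, n = -6, p = -1.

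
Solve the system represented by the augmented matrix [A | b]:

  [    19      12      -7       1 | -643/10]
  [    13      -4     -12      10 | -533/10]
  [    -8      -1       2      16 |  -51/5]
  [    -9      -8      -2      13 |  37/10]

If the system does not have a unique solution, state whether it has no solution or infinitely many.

Row-reduce the augmented matrix:
R1 ← R1 / (19).
R2 ← R2 − 13·R1.
R3 ← R3 + 8·R1.
R4 ← R4 + 9·R1.
R2 ← R2 / (-232/19).
R1 ← R1 − 12/19·R2.
R3 ← R3 − 77/19·R2.
R4 ← R4 + 44/19·R2.
R3 ← R3 / (-775/232).
R1 ← R1 + 43/58·R3.
R2 ← R2 − 137/232·R3.
R4 ← R4 + 229/58·R3.
R4 ← R4 / (-8801/775).
R1 ← R1 + 2942/775·R4.
R2 ← R2 − 2082/775·R4.
R3 ← R3 + 4527/775·R4.
Reading off the reduced rows gives x_1 = -5/2, x_2 = -1, x_3 = 2/5, x_4 = -2.

x_1 = -5/2, x_2 = -1, x_3 = 2/5, x_4 = -2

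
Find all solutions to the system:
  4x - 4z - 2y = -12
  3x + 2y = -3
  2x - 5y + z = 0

Row-reduce the augmented matrix:
R1 ← R1 / (4).
R2 ← R2 − 3·R1.
R3 ← R3 − 2·R1.
R2 ← R2 / (7/2).
R1 ← R1 + 1/2·R2.
R3 ← R3 + 4·R2.
R3 ← R3 / (45/7).
R1 ← R1 + 4/7·R3.
R2 ← R2 − 6/7·R3.
Reading off the reduced rows gives x = -1, y = 0, z = 2.

x = -1, y = 0, z = 2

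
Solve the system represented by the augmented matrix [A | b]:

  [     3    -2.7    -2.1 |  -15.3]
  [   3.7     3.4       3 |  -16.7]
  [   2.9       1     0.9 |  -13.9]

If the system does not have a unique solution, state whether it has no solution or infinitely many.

x_1 = -5, x_2 = -3, x_3 = 4

Row-reduce the augmented matrix:
R1 ← R1 / (3).
R2 ← R2 − 37/10·R1.
R3 ← R3 − 29/10·R1.
R2 ← R2 / (673/100).
R1 ← R1 + 9/10·R2.
R3 ← R3 − 361/100·R2.
R3 ← R3 / (-461/6730).
R1 ← R1 − 32/673·R3.
R2 ← R2 − 559/673·R3.
Reading off the reduced rows gives x_1 = -5, x_2 = -3, x_3 = 4.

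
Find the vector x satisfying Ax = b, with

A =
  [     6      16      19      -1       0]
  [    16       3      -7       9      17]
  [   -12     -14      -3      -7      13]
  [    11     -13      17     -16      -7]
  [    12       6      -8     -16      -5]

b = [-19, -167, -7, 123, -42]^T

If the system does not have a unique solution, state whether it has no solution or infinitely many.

x_1 = -2, x_2 = -4, x_3 = 3, x_4 = 0, x_5 = -6

Row-reduce the augmented matrix:
R1 ← R1 / (6).
R2 ← R2 − 16·R1.
R3 ← R3 + 12·R1.
R4 ← R4 − 11·R1.
R5 ← R5 − 12·R1.
R2 ← R2 / (-119/3).
R1 ← R1 − 8/3·R2.
R3 ← R3 − 18·R2.
R4 ← R4 + 127/3·R2.
R5 ← R5 + 26·R2.
R3 ← R3 / (1051/119).
R1 ← R1 + 169/238·R3.
R2 ← R2 − 173/119·R3.
R4 ← R4 − 10403/238·R3.
R5 ← R5 + 976/119·R3.
R4 ← R4 / (-8699/1051).
R1 ← R1 − 336/1051·R4.
R2 ← R2 − 332/1051·R4.
R3 ← R3 + 441/1051·R4.
R5 ← R5 + 26368/1051·R4.
R5 ← R5 / (3393043/8699).
R1 ← R1 + 36929/17398·R5.
R2 ← R2 + 75772/8699·R5.
R3 ← R3 − 153401/17398·R5.
R4 ← R4 − 268341/17398·R5.
Reading off the reduced rows gives x_1 = -2, x_2 = -4, x_3 = 3, x_4 = 0, x_5 = -6.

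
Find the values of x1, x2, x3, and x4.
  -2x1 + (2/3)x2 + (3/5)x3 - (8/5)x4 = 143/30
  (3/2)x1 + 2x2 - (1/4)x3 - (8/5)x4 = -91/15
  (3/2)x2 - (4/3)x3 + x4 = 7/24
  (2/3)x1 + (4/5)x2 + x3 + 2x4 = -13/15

Row-reduce the augmented matrix:
R1 ← R1 / (-2).
R2 ← R2 − 3/2·R1.
R4 ← R4 − 2/3·R1.
R2 ← R2 / (5/2).
R1 ← R1 + 1/3·R2.
R3 ← R3 − 3/2·R2.
R4 ← R4 − 46/45·R2.
R3 ← R3 / (-109/75).
R1 ← R1 + 41/150·R3.
R2 ← R2 − 2/25·R3.
R4 ← R4 − 1258/1125·R3.
R4 ← R4 / (22924/4905).
R1 ← R1 + 253/3270·R4.
R2 ← R2 + 106/109·R4.
R3 ← R3 + 201/109·R4.
Reading off the reduced rows gives x1 = -3, x2 = -1/4, x3 = 0, x4 = 2/3.

x1 = -3, x2 = -1/4, x3 = 0, x4 = 2/3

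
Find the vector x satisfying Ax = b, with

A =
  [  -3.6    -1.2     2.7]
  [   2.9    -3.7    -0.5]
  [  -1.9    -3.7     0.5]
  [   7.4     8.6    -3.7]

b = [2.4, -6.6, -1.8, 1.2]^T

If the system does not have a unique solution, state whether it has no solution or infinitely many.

x_1 = -1, x_2 = 1, x_3 = 0

Row-reduce the augmented matrix:
R1 ← R1 / (-18/5).
R2 ← R2 − 29/10·R1.
R3 ← R3 + 19/10·R1.
R4 ← R4 − 37/5·R1.
R2 ← R2 / (-14/3).
R1 ← R1 − 1/3·R2.
R3 ← R3 + 46/15·R2.
R4 ← R4 − 92/15·R2.
R3 ← R3 / (-709/350).
R1 ← R1 + 353/560·R3.
R2 ← R2 + 201/560·R3.
R4 ← R4 − 709/175·R3.
R4 reduces to 0 = 0, so the extra equation is consistent.
Reading off the reduced rows gives x_1 = -1, x_2 = 1, x_3 = 0.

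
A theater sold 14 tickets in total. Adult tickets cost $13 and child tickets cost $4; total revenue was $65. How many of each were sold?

adult tickets: 1, child tickets: 13

Let a = adult tickets, c = child tickets.
  c + a = 14
  13a + 4c = 65
From equation 1: a = 14 − c.
Substitute into equation 2 and solve: c = 13.
Then a = 1.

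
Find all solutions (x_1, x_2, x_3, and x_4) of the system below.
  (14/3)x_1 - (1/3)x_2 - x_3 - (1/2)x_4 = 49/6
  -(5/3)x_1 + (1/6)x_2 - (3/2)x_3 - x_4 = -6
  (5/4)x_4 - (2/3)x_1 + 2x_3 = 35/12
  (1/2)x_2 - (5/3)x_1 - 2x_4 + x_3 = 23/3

no solution

Row-reduce:
R1 ← R1 / (14/3).
R2 ← R2 + 5/3·R1.
R3 ← R3 + 2/3·R1.
R4 ← R4 + 5/3·R1.
R2 ← R2 / (1/21).
R1 ← R1 + 1/14·R2.
R3 ← R3 + 1/21·R2.
R4 ← R4 − 8/21·R2.
Swap R3 and R4.
R3 ← R3 / (31/2).
R1 ← R1 + 3·R3.
R2 ← R2 + 39·R3.
Row 4 reduces to 0 = 1, a contradiction. The system is inconsistent.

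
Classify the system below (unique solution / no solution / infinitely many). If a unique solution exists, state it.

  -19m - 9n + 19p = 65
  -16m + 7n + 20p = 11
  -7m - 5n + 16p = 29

Row-reduce the augmented matrix:
R1 ← R1 / (-19).
R2 ← R2 + 16·R1.
R3 ← R3 + 7·R1.
R2 ← R2 / (277/19).
R1 ← R1 − 9/19·R2.
R3 ← R3 + 32/19·R2.
R3 ← R3 / (2621/277).
R1 ← R1 + 313/277·R3.
R2 ← R2 − 76/277·R3.
Reading off the reduced rows gives m = -2, n = -3, p = 0.

m = -2, n = -3, p = 0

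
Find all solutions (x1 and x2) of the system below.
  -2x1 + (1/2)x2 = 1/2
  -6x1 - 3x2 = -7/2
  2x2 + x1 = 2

Row-reduce:
R1 ← R1 / (-2).
R2 ← R2 + 6·R1.
R3 ← R3 − 1·R1.
R2 ← R2 / (-9/2).
R1 ← R1 + 1/4·R2.
R3 ← R3 − 9/4·R2.
Row 3 reduces to 0 = -1/4, a contradiction. The system is inconsistent.

no solution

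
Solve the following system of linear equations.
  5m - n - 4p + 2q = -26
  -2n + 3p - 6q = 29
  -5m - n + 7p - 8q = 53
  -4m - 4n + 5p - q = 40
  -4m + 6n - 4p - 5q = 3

no solution

Row-reduce:
R1 ← R1 / (5).
R3 ← R3 + 5·R1.
R4 ← R4 + 4·R1.
R5 ← R5 + 4·R1.
R2 ← R2 / (-2).
R1 ← R1 + 1/5·R2.
R3 ← R3 + 2·R2.
R4 ← R4 + 24/5·R2.
R5 ← R5 − 26/5·R2.
Swap R3 and R4.
R3 ← R3 / (-27/5).
R1 ← R1 + 11/10·R3.
R2 ← R2 + 3/2·R3.
R5 ← R5 − 3/5·R3.
Swap R4 and R5.
R4 ← R4 / (-52/3).
R1 ← R1 + 37/18·R4.
R2 ← R2 + 7/6·R4.
R3 ← R3 + 25/9·R4.
Row 5 reduces to 0 = -2, a contradiction. The system is inconsistent.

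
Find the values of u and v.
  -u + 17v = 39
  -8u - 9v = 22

u = -5, v = 2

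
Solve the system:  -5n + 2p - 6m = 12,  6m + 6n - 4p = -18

Row-reduce:
R1 ← R1 / (-6).
R2 ← R2 − 6·R1.
R1 ← R1 − 5/6·R2.
Rank is 2 with 3 unknowns, leaving p free.

infinitely many solutions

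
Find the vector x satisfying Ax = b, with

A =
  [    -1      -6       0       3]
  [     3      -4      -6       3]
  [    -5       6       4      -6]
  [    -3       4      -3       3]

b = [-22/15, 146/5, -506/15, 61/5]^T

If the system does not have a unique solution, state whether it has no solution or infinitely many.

Row-reduce the augmented matrix:
R1 ← R1 / (-1).
R2 ← R2 − 3·R1.
R3 ← R3 + 5·R1.
R4 ← R4 + 3·R1.
R2 ← R2 / (-22).
R1 ← R1 − 6·R2.
R3 ← R3 − 36·R2.
R4 ← R4 − 22·R2.
R3 ← R3 / (-64/11).
R1 ← R1 + 18/11·R3.
R2 ← R2 − 3/11·R3.
R4 ← R4 + 9·R3.
R4 ← R4 / (519/64).
R1 ← R1 − 21/32·R4.
R2 ← R2 + 39/64·R4.
R3 ← R3 − 15/64·R4.
Reading off the reduced rows gives x_1 = 8/3, x_2 = 1, x_3 = -3, x_4 = 12/5.

x_1 = 8/3, x_2 = 1, x_3 = -3, x_4 = 12/5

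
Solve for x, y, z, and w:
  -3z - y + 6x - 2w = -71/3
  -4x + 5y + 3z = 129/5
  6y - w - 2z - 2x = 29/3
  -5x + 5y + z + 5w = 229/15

x = -3, y = 6/5, z = 13/5, w = -5/3

Row-reduce the augmented matrix:
R1 ← R1 / (6).
R2 ← R2 + 4·R1.
R3 ← R3 + 2·R1.
R4 ← R4 + 5·R1.
R2 ← R2 / (13/3).
R1 ← R1 + 1/6·R2.
R3 ← R3 − 17/3·R2.
R4 ← R4 − 25/6·R2.
R3 ← R3 / (-56/13).
R1 ← R1 + 6/13·R3.
R2 ← R2 − 3/13·R3.
R4 ← R4 + 32/13·R3.
R4 ← R4 / (32/7).
R1 ← R1 + 11/28·R4.
R2 ← R2 + 17/56·R4.
R3 ← R3 + 1/56·R4.
Reading off the reduced rows gives x = -3, y = 6/5, z = 13/5, w = -5/3.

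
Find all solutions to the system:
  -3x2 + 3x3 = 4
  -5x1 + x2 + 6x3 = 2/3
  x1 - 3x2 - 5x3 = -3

Row-reduce the augmented matrix:
Swap R1 and R2.
R1 ← R1 / (-5).
R3 ← R3 − 1·R1.
R2 ← R2 / (-3).
R1 ← R1 + 1/5·R2.
R3 ← R3 + 14/5·R2.
R3 ← R3 / (-33/5).
R1 ← R1 + 7/5·R3.
R2 ← R2 + 1·R3.
Reading off the reduced rows gives x1 = 1, x2 = -1/3, x3 = 1.

x1 = 1, x2 = -1/3, x3 = 1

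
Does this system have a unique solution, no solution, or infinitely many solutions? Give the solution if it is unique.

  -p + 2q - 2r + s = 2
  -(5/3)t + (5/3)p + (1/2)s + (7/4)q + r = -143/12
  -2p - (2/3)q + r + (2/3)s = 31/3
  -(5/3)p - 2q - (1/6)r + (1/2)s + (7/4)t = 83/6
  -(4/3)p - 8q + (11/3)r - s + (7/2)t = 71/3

Row-reduce:
R1 ← R1 / (-1).
R2 ← R2 − 5/3·R1.
R3 ← R3 + 2·R1.
R4 ← R4 + 5/3·R1.
R5 ← R5 + 4/3·R1.
R2 ← R2 / (61/12).
R1 ← R1 + 2·R2.
R3 ← R3 + 14/3·R2.
R4 ← R4 + 16/3·R2.
R5 ← R5 + 32/3·R2.
R3 ← R3 / (523/183).
R1 ← R1 − 66/61·R3.
R2 ← R2 + 28/61·R3.
R4 ← R4 − 263/366·R3.
R5 ← R5 − 263/183·R3.
R4 ← R4 / (985/1046).
R1 ← R1 + 207/523·R4.
R2 ← R2 − 278/523·R4.
R3 ← R3 − 120/523·R4.
R5 ← R5 − 985/523·R4.
Rank is 4 with 5 unknowns, leaving t free.

infinitely many solutions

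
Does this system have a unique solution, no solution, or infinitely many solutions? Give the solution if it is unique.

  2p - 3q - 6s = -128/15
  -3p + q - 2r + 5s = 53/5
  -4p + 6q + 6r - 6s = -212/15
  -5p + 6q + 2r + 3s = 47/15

p = -2/3, q = -2/5, r = -1, s = 7/5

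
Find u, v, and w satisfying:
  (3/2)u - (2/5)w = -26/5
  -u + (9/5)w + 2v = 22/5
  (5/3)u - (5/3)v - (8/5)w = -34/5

u = -4, v = 2, w = -2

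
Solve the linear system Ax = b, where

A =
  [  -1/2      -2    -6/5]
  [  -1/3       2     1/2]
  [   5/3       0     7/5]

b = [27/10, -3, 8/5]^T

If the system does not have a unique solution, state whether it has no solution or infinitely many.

no solution

Row-reduce:
R1 ← R1 / (-1/2).
R2 ← R2 + 1/3·R1.
R3 ← R3 − 5/3·R1.
R2 ← R2 / (10/3).
R1 ← R1 − 4·R2.
R3 ← R3 + 20/3·R2.
Row 3 reduces to 0 = 1, a contradiction. The system is inconsistent.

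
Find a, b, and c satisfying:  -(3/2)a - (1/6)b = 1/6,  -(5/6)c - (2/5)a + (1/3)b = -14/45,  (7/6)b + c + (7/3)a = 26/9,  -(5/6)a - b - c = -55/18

Row-reduce the augmented matrix:
R1 ← R1 / (-3/2).
R2 ← R2 + 2/5·R1.
R3 ← R3 − 7/3·R1.
R4 ← R4 + 5/6·R1.
R2 ← R2 / (17/45).
R1 ← R1 − 1/9·R2.
R3 ← R3 − 49/54·R2.
R4 ← R4 + 49/54·R2.
R3 ← R3 / (1837/612).
R1 ← R1 − 25/102·R3.
R2 ← R2 + 75/34·R3.
R4 ← R4 + 1837/612·R3.
R4 reduces to 0 = 0, so the extra equation is consistent.
Reading off the reduced rows gives a = -1/3, b = 2, c = 4/3.

a = -1/3, b = 2, c = 4/3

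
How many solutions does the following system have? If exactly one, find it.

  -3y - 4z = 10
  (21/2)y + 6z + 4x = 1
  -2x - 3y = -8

infinitely many solutions

Row-reduce:
Swap R1 and R2.
R1 ← R1 / (4).
R3 ← R3 + 2·R1.
R2 ← R2 / (-3).
R1 ← R1 − 21/8·R2.
R3 ← R3 − 9/4·R2.
Rank is 2 with 3 unknowns, leaving z free.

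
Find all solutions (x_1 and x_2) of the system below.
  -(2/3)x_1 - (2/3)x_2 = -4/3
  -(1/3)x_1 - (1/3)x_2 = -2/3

Row-reduce:
R1 ← R1 / (-2/3).
R2 ← R2 + 1/3·R1.
Rank is 1 with 2 unknowns, leaving x_2 free.

infinitely many solutions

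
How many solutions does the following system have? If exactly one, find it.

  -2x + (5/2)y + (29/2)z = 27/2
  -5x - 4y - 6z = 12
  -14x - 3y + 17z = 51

Row-reduce:
R1 ← R1 / (-2).
R2 ← R2 + 5·R1.
R3 ← R3 + 14·R1.
R2 ← R2 / (-41/4).
R1 ← R1 + 5/4·R2.
R3 ← R3 + 41/2·R2.
Rank is 2 with 3 unknowns, leaving z free.

infinitely many solutions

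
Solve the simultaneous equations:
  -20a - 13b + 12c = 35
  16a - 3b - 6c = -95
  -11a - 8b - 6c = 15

a = -5, b = 5, c = 0

Row-reduce the augmented matrix:
R1 ← R1 / (-20).
R2 ← R2 − 16·R1.
R3 ← R3 + 11·R1.
R2 ← R2 / (-67/5).
R1 ← R1 − 13/20·R2.
R3 ← R3 + 17/20·R2.
R3 ← R3 / (-1719/134).
R1 ← R1 + 57/134·R3.
R2 ← R2 + 18/67·R3.
Reading off the reduced rows gives a = -5, b = 5, c = 0.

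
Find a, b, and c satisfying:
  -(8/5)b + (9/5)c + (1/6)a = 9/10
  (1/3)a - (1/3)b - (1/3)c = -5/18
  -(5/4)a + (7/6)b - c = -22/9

Row-reduce the augmented matrix:
R1 ← R1 / (1/6).
R2 ← R2 − 1/3·R1.
R3 ← R3 + 5/4·R1.
R2 ← R2 / (43/15).
R1 ← R1 + 48/5·R2.
R3 ← R3 + 65/6·R2.
R3 ← R3 / (-305/129).
R1 ← R1 + 102/43·R3.
R2 ← R2 + 59/43·R3.
Reading off the reduced rows gives a = 2, b = 4/3, c = 3/2.

a = 2, b = 4/3, c = 3/2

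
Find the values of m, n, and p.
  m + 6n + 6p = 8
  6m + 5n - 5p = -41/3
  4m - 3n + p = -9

m = -2, n = 2/3, p = 1

Row-reduce the augmented matrix:
R2 ← R2 − 6·R1.
R3 ← R3 − 4·R1.
R2 ← R2 / (-31).
R1 ← R1 − 6·R2.
R3 ← R3 + 27·R2.
R3 ← R3 / (394/31).
R1 ← R1 + 60/31·R3.
R2 ← R2 − 41/31·R3.
Reading off the reduced rows gives m = -2, n = 2/3, p = 1.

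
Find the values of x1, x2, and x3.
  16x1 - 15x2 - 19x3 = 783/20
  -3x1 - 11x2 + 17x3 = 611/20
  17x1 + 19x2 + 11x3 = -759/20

x1 = 2/5, x2 = -5/2, x3 = 1/4

Row-reduce the augmented matrix:
R1 ← R1 / (16).
R2 ← R2 + 3·R1.
R3 ← R3 − 17·R1.
R2 ← R2 / (-221/16).
R1 ← R1 + 15/16·R2.
R3 ← R3 − 559/16·R2.
R3 ← R3 / (1108/17).
R1 ← R1 + 464/221·R3.
R2 ← R2 + 215/221·R3.
Reading off the reduced rows gives x1 = 2/5, x2 = -5/2, x3 = 1/4.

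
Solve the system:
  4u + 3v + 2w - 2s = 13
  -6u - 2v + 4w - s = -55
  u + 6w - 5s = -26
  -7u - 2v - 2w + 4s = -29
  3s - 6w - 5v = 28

u = 5, v = 1, w = -6, s = -1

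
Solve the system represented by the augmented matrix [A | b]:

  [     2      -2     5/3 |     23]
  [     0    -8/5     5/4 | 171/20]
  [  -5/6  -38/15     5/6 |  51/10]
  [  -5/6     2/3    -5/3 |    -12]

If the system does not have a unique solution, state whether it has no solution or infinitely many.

x_1 = 6, x_2 = -3, x_3 = 3

Row-reduce the augmented matrix:
R1 ← R1 / (2).
R3 ← R3 + 5/6·R1.
R4 ← R4 + 5/6·R1.
R2 ← R2 / (-8/5).
R1 ← R1 + 1·R2.
R3 ← R3 + 101/30·R2.
R4 ← R4 + 1/6·R2.
R3 ← R3 / (-635/576).
R1 ← R1 − 5/96·R3.
R2 ← R2 + 25/32·R3.
R4 ← R4 + 635/576·R3.
R4 reduces to 0 = 0, so the extra equation is consistent.
Reading off the reduced rows gives x_1 = 6, x_2 = -3, x_3 = 3.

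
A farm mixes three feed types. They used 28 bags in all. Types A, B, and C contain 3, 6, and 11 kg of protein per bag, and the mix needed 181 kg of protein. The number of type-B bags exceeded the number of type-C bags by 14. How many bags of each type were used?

type-A bags: 4, type-B bags: 19, type-C bags: 5

Let a = type-A bags, b = type-B bags, c = type-C bags.
  a + b + c = 28
  3a + 6b + 11c = 181
  b - c = 14
Row-reduce the augmented matrix:
R2 ← R2 − 3·R1.
R2 ← R2 / (3).
R1 ← R1 − 1·R2.
R3 ← R3 − 1·R2.
R3 ← R3 / (-11/3).
R1 ← R1 + 5/3·R3.
R2 ← R2 − 8/3·R3.
Reading off the reduced rows gives a = 4, b = 19, c = 5.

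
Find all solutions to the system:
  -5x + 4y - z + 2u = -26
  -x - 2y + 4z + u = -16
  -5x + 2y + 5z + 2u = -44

infinitely many solutions

Row-reduce:
R1 ← R1 / (-5).
R2 ← R2 + 1·R1.
R3 ← R3 + 5·R1.
R2 ← R2 / (-14/5).
R1 ← R1 + 4/5·R2.
R3 ← R3 + 2·R2.
R3 ← R3 / (3).
R1 ← R1 + 1·R3.
R2 ← R2 + 3/2·R3.
Rank is 3 with 4 unknowns, leaving u free.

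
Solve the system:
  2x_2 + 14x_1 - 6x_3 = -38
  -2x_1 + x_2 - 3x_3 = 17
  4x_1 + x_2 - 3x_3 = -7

infinitely many solutions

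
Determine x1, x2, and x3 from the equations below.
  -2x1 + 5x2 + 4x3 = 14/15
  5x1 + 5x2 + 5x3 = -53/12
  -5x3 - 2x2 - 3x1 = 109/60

Row-reduce the augmented matrix:
R1 ← R1 / (-2).
R2 ← R2 − 5·R1.
R3 ← R3 + 3·R1.
R2 ← R2 / (35/2).
R1 ← R1 + 5/2·R2.
R3 ← R3 + 19/2·R2.
R3 ← R3 / (-20/7).
R1 ← R1 − 1/7·R3.
R2 ← R2 − 6/7·R3.
Reading off the reduced rows gives x1 = -4/5, x2 = -1/3, x3 = 1/4.

x1 = -4/5, x2 = -1/3, x3 = 1/4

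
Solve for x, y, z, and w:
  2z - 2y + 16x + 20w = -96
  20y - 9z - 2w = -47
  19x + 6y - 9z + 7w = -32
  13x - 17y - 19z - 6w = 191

x = -1, y = -5, z = -5, w = -4

Row-reduce the augmented matrix:
R1 ← R1 / (16).
R3 ← R3 − 19·R1.
R4 ← R4 − 13·R1.
R2 ← R2 / (20).
R1 ← R1 + 1/8·R2.
R3 ← R3 − 67/8·R2.
R4 ← R4 + 123/8·R2.
R3 ← R3 / (-1217/160).
R1 ← R1 − 11/160·R3.
R2 ← R2 + 9/20·R3.
R4 ← R4 + 4407/160·R3.
R4 ← R4 / (41177/1217).
R1 ← R1 − 1331/1217·R4.
R2 ← R2 − 1024/1217·R4.
R3 ← R3 − 2546/1217·R4.
Reading off the reduced rows gives x = -1, y = -5, z = -5, w = -4.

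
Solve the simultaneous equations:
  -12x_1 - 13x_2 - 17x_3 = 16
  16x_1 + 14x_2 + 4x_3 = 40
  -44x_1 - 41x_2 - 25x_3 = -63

no solution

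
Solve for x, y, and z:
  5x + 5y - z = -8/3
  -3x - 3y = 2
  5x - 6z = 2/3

Row-reduce the augmented matrix:
R1 ← R1 / (5).
R2 ← R2 + 3·R1.
R3 ← R3 − 5·R1.
Swap R2 and R3.
R2 ← R2 / (-5).
R1 ← R1 − 1·R2.
R3 ← R3 / (-3/5).
R1 ← R1 + 6/5·R3.
R2 ← R2 − 1·R3.
Reading off the reduced rows gives x = -2/3, y = 0, z = -2/3.

x = -2/3, y = 0, z = -2/3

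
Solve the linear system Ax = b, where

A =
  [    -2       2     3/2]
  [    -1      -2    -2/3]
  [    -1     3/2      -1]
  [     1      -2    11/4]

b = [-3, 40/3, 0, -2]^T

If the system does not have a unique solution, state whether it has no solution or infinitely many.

no solution

Row-reduce:
R1 ← R1 / (-2).
R2 ← R2 + 1·R1.
R3 ← R3 + 1·R1.
R4 ← R4 − 1·R1.
R2 ← R2 / (-3).
R1 ← R1 + 1·R2.
R3 ← R3 − 1/2·R2.
R4 ← R4 + 1·R2.
R3 ← R3 / (-143/72).
R1 ← R1 + 5/18·R3.
R2 ← R2 − 17/36·R3.
R4 ← R4 − 143/36·R3.
Row 4 reduces to 0 = -1/2, a contradiction. The system is inconsistent.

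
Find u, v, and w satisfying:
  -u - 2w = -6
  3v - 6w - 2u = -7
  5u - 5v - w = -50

u = -4, v = 5, w = 5

Row-reduce the augmented matrix:
R1 ← R1 / (-1).
R2 ← R2 + 2·R1.
R3 ← R3 − 5·R1.
R2 ← R2 / (3).
R3 ← R3 + 5·R2.
R3 ← R3 / (-43/3).
R1 ← R1 − 2·R3.
R2 ← R2 + 2/3·R3.
Reading off the reduced rows gives u = -4, v = 5, w = 5.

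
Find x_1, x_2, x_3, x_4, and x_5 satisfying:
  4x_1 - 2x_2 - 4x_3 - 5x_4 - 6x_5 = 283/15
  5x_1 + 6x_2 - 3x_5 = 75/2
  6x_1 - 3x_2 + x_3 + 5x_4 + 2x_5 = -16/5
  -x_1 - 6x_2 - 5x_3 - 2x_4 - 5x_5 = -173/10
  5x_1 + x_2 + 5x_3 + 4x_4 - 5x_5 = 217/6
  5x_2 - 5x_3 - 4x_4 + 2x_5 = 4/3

x_1 = 14/5, x_2 = 8/3, x_3 = 3, x_4 = -2, x_5 = -5/2

Row-reduce the augmented matrix:
R1 ← R1 / (4).
R2 ← R2 − 5·R1.
R3 ← R3 − 6·R1.
R4 ← R4 + 1·R1.
R5 ← R5 − 5·R1.
R2 ← R2 / (17/2).
R1 ← R1 + 1/2·R2.
R4 ← R4 + 13/2·R2.
R5 ← R5 − 7/2·R2.
R6 ← R6 − 5·R2.
R3 ← R3 / (7).
R1 ← R1 + 12/17·R3.
R2 ← R2 − 10/17·R3.
R4 ← R4 + 37/17·R3.
R5 ← R5 − 135/17·R3.
R6 ← R6 + 135/17·R3.
R4 ← R4 / (1289/238).
R1 ← R1 − 45/119·R4.
R2 ← R2 + 75/238·R4.
R3 ← R3 − 25/14·R4.
R5 ← R5 + 774/119·R4.
R6 ← R6 − 774/119·R4.
R5 ← R5 / (-14692/1289).
R1 ← R1 + 195/1289·R5.
R2 ← R2 + 482/1289·R5.
R3 ← R3 − 1872/1289·R5.
R4 ← R4 − 86/1289·R5.
R6 ← R6 − 14692/1289·R5.
R6 reduces to 0 = 0, so the extra equation is consistent.
Reading off the reduced rows gives x_1 = 14/5, x_2 = 8/3, x_3 = 3, x_4 = -2, x_5 = -5/2.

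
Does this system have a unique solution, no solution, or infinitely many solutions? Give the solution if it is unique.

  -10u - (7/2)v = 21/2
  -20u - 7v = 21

infinitely many solutions

Row-reduce:
R1 ← R1 / (-10).
R2 ← R2 + 20·R1.
Rank is 1 with 2 unknowns, leaving v free.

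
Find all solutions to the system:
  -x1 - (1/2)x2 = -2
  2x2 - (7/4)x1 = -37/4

From equation 1: x1 = 2 − 1/2·x2.
Substitute into equation 2 and solve: x2 = -2.
Then x1 = 3.

x1 = 3, x2 = -2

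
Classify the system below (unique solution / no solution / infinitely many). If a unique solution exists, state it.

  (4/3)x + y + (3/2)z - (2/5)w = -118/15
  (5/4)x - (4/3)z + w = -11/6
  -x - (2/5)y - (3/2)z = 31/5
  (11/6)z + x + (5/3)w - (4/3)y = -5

x = -2, y = -3, z = -2, w = -2

Row-reduce the augmented matrix:
R1 ← R1 / (4/3).
R2 ← R2 − 5/4·R1.
R3 ← R3 + 1·R1.
R4 ← R4 − 1·R1.
R2 ← R2 / (-15/16).
R1 ← R1 − 3/4·R2.
R3 ← R3 − 7/20·R2.
R4 ← R4 + 25/12·R2.
R3 ← R3 / (-629/450).
R1 ← R1 + 16/15·R3.
R2 ← R2 − 263/90·R3.
R4 ← R4 − 367/54·R3.
R4 ← R4 / (-487/9435).
R1 ← R1 − 2004/3145·R4.
R2 ← R2 + 642/629·R4.
R3 ← R3 + 96/629·R4.
Reading off the reduced rows gives x = -2, y = -3, z = -2, w = -2.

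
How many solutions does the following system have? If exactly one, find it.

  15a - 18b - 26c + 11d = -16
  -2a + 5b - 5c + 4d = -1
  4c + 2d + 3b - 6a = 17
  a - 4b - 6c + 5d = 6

infinitely many solutions

Row-reduce:
R1 ← R1 / (15).
R2 ← R2 + 2·R1.
R3 ← R3 + 6·R1.
R4 ← R4 − 1·R1.
R2 ← R2 / (13/5).
R1 ← R1 + 6/5·R2.
R3 ← R3 + 21/5·R2.
R4 ← R4 + 14/5·R2.
R3 ← R3 / (-261/13).
R1 ← R1 + 220/39·R3.
R2 ← R2 + 127/39·R3.
R4 ← R4 + 174/13·R3.
Rank is 3 with 4 unknowns, leaving d free.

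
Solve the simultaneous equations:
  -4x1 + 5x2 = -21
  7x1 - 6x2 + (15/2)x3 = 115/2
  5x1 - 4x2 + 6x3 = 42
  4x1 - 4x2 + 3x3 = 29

Row-reduce:
R1 ← R1 / (-4).
R2 ← R2 − 7·R1.
R3 ← R3 − 5·R1.
R4 ← R4 − 4·R1.
R2 ← R2 / (11/4).
R1 ← R1 + 5/4·R2.
R3 ← R3 − 9/4·R2.
R4 ← R4 − 1·R2.
R3 ← R3 / (-3/22).
R1 ← R1 − 75/22·R3.
R2 ← R2 − 30/11·R3.
R4 ← R4 − 3/11·R3.
Row 4 reduces to 0 = -2, a contradiction. The system is inconsistent.

no solution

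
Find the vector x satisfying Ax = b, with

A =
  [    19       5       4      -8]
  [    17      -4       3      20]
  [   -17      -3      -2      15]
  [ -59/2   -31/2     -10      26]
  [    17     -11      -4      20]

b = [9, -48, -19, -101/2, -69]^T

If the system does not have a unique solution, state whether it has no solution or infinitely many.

Row-reduce:
R1 ← R1 / (19).
R2 ← R2 − 17·R1.
R3 ← R3 + 17·R1.
R4 ← R4 + 59/2·R1.
R5 ← R5 − 17·R1.
R2 ← R2 / (-161/19).
R1 ← R1 − 5/19·R2.
R3 ← R3 − 28/19·R2.
R4 ← R4 + 147/19·R2.
R5 ← R5 + 294/19·R2.
R3 ← R3 / (34/23).
R1 ← R1 − 31/161·R3.
R2 ← R2 − 11/161·R3.
R4 ← R4 + 75/23·R3.
R5 ← R5 + 150/23·R3.
R4 ← R4 / (33/2).
R1 ← R1 + 17/14·R4.
R2 ← R2 + 53/14·R4.
R3 ← R3 − 17/2·R4.
R5 ← R5 − 33·R4.
Row 5 reduces to 0 = -4, a contradiction. The system is inconsistent.

no solution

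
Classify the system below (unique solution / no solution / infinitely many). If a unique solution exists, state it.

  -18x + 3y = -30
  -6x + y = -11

Row-reduce:
R1 ← R1 / (-18).
R2 ← R2 + 6·R1.
Row 2 reduces to 0 = -1, a contradiction. The system is inconsistent.

no solution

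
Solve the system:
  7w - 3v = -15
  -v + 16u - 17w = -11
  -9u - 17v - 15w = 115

u = -4, v = -2, w = -3

Row-reduce the augmented matrix:
Swap R1 and R2.
R1 ← R1 / (16).
R3 ← R3 + 9·R1.
R2 ← R2 / (-3).
R1 ← R1 + 1/16·R2.
R3 ← R3 + 281/16·R2.
R3 ← R3 / (-1573/24).
R1 ← R1 + 29/24·R3.
R2 ← R2 + 7/3·R3.
Reading off the reduced rows gives u = -4, v = -2, w = -3.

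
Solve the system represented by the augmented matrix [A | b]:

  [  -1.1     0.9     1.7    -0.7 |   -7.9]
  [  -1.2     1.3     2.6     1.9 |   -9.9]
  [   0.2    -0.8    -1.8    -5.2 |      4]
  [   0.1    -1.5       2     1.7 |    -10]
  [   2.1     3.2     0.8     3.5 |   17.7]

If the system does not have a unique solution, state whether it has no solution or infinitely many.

Row-reduce the augmented matrix:
R1 ← R1 / (-11/10).
R2 ← R2 + 6/5·R1.
R3 ← R3 − 1/5·R1.
R4 ← R4 − 1/10·R1.
R5 ← R5 − 21/10·R1.
R2 ← R2 / (7/22).
R1 ← R1 + 9/11·R2.
R3 ← R3 + 7/11·R2.
R4 ← R4 + 78/55·R2.
R5 ← R5 − 541/110·R2.
Swap R3 and R4.
R3 ← R3 / (1917/350).
R1 ← R1 − 13/35·R3.
R2 ← R2 − 82/35·R3.
R5 ← R5 + 2617/350·R3.
Swap R4 and R5.
R4 ← R4 / (-26285/1278).
R1 ← R1 − 4198/639·R4.
R2 ← R2 − 1657/639·R4.
R3 ← R3 − 1576/639·R4.
R5 reduces to 0 = 0, so the extra equation is consistent.
Reading off the reduced rows gives x_1 = 5, x_2 = 3, x_3 = -3, x_4 = 0.

x_1 = 5, x_2 = 3, x_3 = -3, x_4 = 0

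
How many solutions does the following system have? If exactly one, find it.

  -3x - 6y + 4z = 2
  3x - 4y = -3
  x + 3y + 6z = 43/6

x = -1/3, y = 1/2, z = 1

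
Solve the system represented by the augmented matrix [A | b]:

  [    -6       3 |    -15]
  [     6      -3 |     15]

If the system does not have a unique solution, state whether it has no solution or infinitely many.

Row-reduce:
R1 ← R1 / (-6).
R2 ← R2 − 6·R1.
Rank is 1 with 2 unknowns, leaving x_2 free.

infinitely many solutions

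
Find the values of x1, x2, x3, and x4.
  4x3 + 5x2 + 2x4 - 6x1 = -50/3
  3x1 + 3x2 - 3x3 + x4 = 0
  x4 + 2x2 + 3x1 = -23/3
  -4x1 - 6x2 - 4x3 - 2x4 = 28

Row-reduce the augmented matrix:
R1 ← R1 / (-6).
R2 ← R2 − 3·R1.
R3 ← R3 − 3·R1.
R4 ← R4 + 4·R1.
R2 ← R2 / (11/2).
R1 ← R1 + 5/6·R2.
R3 ← R3 − 9/2·R2.
R4 ← R4 + 28/3·R2.
R3 ← R3 / (31/11).
R1 ← R1 + 9/11·R3.
R2 ← R2 + 2/11·R3.
R4 ← R4 + 92/11·R3.
R4 ← R4 / (106/93).
R1 ← R1 − 7/93·R4.
R2 ← R2 − 12/31·R4.
R3 ← R3 − 4/31·R4.
Reading off the reduced rows gives x1 = -1, x2 = -4/3, x3 = -3, x4 = -2.

x1 = -1, x2 = -4/3, x3 = -3, x4 = -2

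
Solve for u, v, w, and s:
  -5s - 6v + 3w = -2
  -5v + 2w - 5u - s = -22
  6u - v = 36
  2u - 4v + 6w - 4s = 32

u = 6, v = 0, w = 6, s = 4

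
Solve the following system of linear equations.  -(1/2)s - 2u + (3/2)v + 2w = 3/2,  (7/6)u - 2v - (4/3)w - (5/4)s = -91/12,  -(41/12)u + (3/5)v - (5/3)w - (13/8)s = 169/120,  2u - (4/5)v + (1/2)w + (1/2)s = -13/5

Row-reduce:
R1 ← R1 / (-2).
R2 ← R2 − 7/6·R1.
R3 ← R3 + 41/12·R1.
R4 ← R4 − 2·R1.
R2 ← R2 / (-9/8).
R1 ← R1 + 3/4·R2.
R3 ← R3 + 157/80·R2.
R4 ← R4 − 7/10·R2.
R3 ← R3 / (-647/135).
R1 ← R1 + 8/9·R3.
R2 ← R2 − 4/27·R3.
R4 ← R4 − 647/270·R3.
Rank is 3 with 4 unknowns, leaving s free.

infinitely many solutions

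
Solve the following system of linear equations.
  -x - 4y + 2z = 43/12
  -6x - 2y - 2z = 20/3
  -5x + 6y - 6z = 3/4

x = -5/4, y = -1/4, z = 2/3

Row-reduce the augmented matrix:
R1 ← R1 / (-1).
R2 ← R2 + 6·R1.
R3 ← R3 + 5·R1.
R2 ← R2 / (22).
R1 ← R1 − 4·R2.
R3 ← R3 − 26·R2.
R3 ← R3 / (6/11).
R1 ← R1 − 6/11·R3.
R2 ← R2 + 7/11·R3.
Reading off the reduced rows gives x = -5/4, y = -1/4, z = 2/3.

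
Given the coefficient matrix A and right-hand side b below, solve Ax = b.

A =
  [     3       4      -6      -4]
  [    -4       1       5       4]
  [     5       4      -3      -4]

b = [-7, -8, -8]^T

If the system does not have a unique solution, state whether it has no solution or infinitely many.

infinitely many solutions

Row-reduce:
R1 ← R1 / (3).
R2 ← R2 + 4·R1.
R3 ← R3 − 5·R1.
R2 ← R2 / (19/3).
R1 ← R1 − 4/3·R2.
R3 ← R3 + 8/3·R2.
R3 ← R3 / (109/19).
R1 ← R1 + 26/19·R3.
R2 ← R2 + 9/19·R3.
Rank is 3 with 4 unknowns, leaving x_4 free.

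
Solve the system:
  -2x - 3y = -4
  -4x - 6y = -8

Row-reduce:
R1 ← R1 / (-2).
R2 ← R2 + 4·R1.
Rank is 1 with 2 unknowns, leaving y free.

infinitely many solutions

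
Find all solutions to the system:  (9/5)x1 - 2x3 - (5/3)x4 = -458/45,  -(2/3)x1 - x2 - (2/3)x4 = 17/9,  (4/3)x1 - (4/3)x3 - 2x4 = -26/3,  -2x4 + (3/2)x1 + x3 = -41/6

x1 = -3, x2 = -1, x3 = 1, x4 = 5/3

Row-reduce the augmented matrix:
R1 ← R1 / (9/5).
R2 ← R2 + 2/3·R1.
R3 ← R3 − 4/3·R1.
R4 ← R4 − 3/2·R1.
R2 ← R2 / (-1).
R3 ← R3 / (4/27).
R1 ← R1 + 10/9·R3.
R2 ← R2 − 20/27·R3.
R4 ← R4 − 8/3·R3.
R4 ← R4 / (79/6).
R1 ← R1 + 20/3·R4.
R2 ← R2 − 46/9·R4.
R3 ← R3 + 31/6·R4.
Reading off the reduced rows gives x1 = -3, x2 = -1, x3 = 1, x4 = 5/3.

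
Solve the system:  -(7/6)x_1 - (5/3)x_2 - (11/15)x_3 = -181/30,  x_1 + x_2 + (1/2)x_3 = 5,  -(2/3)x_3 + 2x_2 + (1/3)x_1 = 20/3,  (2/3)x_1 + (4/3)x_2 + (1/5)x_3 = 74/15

no solution

Row-reduce:
R1 ← R1 / (-7/6).
R2 ← R2 − 1·R1.
R3 ← R3 − 1/3·R1.
R4 ← R4 − 2/3·R1.
R2 ← R2 / (-3/7).
R1 ← R1 − 10/7·R2.
R3 ← R3 − 32/21·R2.
R4 ← R4 − 8/21·R2.
R3 ← R3 / (-4/3).
R1 ← R1 − 1/5·R3.
R2 ← R2 − 3/10·R3.
R4 ← R4 + 1/3·R3.
Row 4 reduces to 0 = 1/4, a contradiction. The system is inconsistent.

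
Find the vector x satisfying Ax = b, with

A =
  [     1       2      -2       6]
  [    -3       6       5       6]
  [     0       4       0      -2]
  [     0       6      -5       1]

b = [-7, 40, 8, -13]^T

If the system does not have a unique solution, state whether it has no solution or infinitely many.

Row-reduce the augmented matrix:
R2 ← R2 + 3·R1.
R2 ← R2 / (12).
R1 ← R1 − 2·R2.
R3 ← R3 − 4·R2.
R4 ← R4 − 6·R2.
R3 ← R3 / (1/3).
R1 ← R1 + 11/6·R3.
R2 ← R2 + 1/12·R3.
R4 ← R4 + 9/2·R3.
R4 ← R4 / (-146).
R1 ← R1 + 53·R4.
R2 ← R2 + 1/2·R4.
R3 ← R3 + 30·R4.
Reading off the reduced rows gives x_1 = -1, x_2 = 2, x_3 = 5, x_4 = 0.

x_1 = -1, x_2 = 2, x_3 = 5, x_4 = 0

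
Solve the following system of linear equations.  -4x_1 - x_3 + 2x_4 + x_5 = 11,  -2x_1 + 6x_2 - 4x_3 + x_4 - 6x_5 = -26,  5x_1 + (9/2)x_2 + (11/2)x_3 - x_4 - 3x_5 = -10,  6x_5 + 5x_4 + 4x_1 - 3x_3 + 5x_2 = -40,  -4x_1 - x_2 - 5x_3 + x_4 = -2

Row-reduce:
R1 ← R1 / (-4).
R2 ← R2 + 2·R1.
R3 ← R3 − 5·R1.
R4 ← R4 − 4·R1.
R5 ← R5 + 4·R1.
R2 ← R2 / (6).
R3 ← R3 − 9/2·R2.
R4 ← R4 − 5·R2.
R5 ← R5 + 1·R2.
R3 ← R3 / (55/8).
R1 ← R1 − 1/4·R3.
R2 ← R2 + 7/12·R3.
R4 ← R4 + 13/12·R3.
R5 ← R5 + 55/12·R3.
R4 ← R4 / (398/55).
R1 ← R1 + 61/110·R4.
R2 ← R2 − 7/55·R4.
R3 ← R3 − 12/55·R4.
Rank is 4 with 5 unknowns, leaving x_5 free.

infinitely many solutions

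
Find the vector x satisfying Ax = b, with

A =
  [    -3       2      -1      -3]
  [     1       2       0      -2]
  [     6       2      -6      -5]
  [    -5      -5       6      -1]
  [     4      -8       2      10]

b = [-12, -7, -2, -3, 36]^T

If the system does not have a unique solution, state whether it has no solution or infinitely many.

no solution

Row-reduce:
R1 ← R1 / (-3).
R2 ← R2 − 1·R1.
R3 ← R3 − 6·R1.
R4 ← R4 + 5·R1.
R5 ← R5 − 4·R1.
R2 ← R2 / (8/3).
R1 ← R1 + 2/3·R2.
R3 ← R3 − 6·R2.
R4 ← R4 + 25/3·R2.
R5 ← R5 + 16/3·R2.
R3 ← R3 / (-29/4).
R1 ← R1 − 1/4·R3.
R2 ← R2 + 1/8·R3.
R4 ← R4 − 53/8·R3.
R4 ← R4 / (-537/58).
R1 ← R1 − 3/29·R4.
R2 ← R2 + 61/58·R4.
R3 ← R3 − 17/29·R4.
Row 5 reduces to 0 = -2, a contradiction. The system is inconsistent.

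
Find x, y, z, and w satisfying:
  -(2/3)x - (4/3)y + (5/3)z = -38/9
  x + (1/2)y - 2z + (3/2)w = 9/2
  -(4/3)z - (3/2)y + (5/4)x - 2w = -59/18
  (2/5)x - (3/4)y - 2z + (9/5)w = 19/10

Row-reduce the augmented matrix:
R1 ← R1 / (-2/3).
R2 ← R2 − 1·R1.
R3 ← R3 − 5/4·R1.
R4 ← R4 − 2/5·R1.
R2 ← R2 / (-3/2).
R1 ← R1 − 2·R2.
R3 ← R3 + 4·R2.
R4 ← R4 + 31/20·R2.
R3 ← R3 / (11/24).
R1 ← R1 + 11/6·R3.
R2 ← R2 + 1/3·R3.
R4 ← R4 + 91/60·R3.
R4 ← R4 / (-4313/220).
R1 ← R1 + 22·R4.
R2 ← R2 + 59/11·R4.
R3 ← R3 + 144/11·R4.
Reading off the reduced rows gives x = 2/3, y = 2, z = -2/3, w = 1.

x = 2/3, y = 2, z = -2/3, w = 1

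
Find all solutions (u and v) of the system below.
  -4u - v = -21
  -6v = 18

u = 6, v = -3

From equation 1: v = 21 − 4·u.
Substitute into equation 2 and solve: u = 6.
Then v = -3.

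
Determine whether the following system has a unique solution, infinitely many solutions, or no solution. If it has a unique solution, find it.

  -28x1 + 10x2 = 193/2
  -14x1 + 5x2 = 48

Row-reduce:
R1 ← R1 / (-28).
R2 ← R2 + 14·R1.
Row 2 reduces to 0 = -1/4, a contradiction. The system is inconsistent.

no solution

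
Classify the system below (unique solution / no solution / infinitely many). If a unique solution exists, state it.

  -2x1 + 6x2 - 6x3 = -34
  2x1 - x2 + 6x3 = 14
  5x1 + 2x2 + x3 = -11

x1 = -1, x2 = -4, x3 = 2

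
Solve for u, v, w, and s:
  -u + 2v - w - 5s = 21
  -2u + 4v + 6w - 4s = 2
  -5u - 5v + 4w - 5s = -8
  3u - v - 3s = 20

u = 3, v = 1, w = -2, s = -4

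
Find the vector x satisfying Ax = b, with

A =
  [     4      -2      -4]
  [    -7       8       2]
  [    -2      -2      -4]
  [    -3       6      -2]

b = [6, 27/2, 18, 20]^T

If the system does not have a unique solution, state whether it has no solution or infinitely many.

no solution

Row-reduce:
R1 ← R1 / (4).
R2 ← R2 + 7·R1.
R3 ← R3 + 2·R1.
R4 ← R4 + 3·R1.
R2 ← R2 / (9/2).
R1 ← R1 + 1/2·R2.
R3 ← R3 + 3·R2.
R4 ← R4 − 9/2·R2.
R3 ← R3 / (-28/3).
R1 ← R1 + 14/9·R3.
R2 ← R2 + 10/9·R3.
Row 4 reduces to 0 = 1/2, a contradiction. The system is inconsistent.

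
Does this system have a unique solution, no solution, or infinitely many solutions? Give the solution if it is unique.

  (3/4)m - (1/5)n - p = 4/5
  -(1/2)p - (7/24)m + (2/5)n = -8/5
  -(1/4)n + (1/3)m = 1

infinitely many solutions

Row-reduce:
R1 ← R1 / (3/4).
R2 ← R2 + 7/24·R1.
R3 ← R3 − 1/3·R1.
R2 ← R2 / (29/90).
R1 ← R1 + 4/15·R2.
R3 ← R3 + 29/180·R2.
Rank is 2 with 3 unknowns, leaving p free.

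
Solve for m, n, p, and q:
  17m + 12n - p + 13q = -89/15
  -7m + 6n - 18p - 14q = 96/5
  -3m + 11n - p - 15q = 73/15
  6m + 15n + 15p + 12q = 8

Row-reduce the augmented matrix:
R1 ← R1 / (17).
R2 ← R2 + 7·R1.
R3 ← R3 + 3·R1.
R4 ← R4 − 6·R1.
R2 ← R2 / (186/17).
R1 ← R1 − 12/17·R2.
R3 ← R3 − 223/17·R2.
R4 ← R4 − 183/17·R2.
R3 ← R3 / (3887/186).
R1 ← R1 − 35/31·R3.
R2 ← R2 + 313/186·R3.
R4 ← R4 − 2075/62·R3.
R4 ← R4 / (76437/3887).
R1 ← R1 − 5632/3887·R4.
R2 ← R2 + 3804/3887·R4.
R3 ← R3 + 435/3887·R4.
Reading off the reduced rows gives m = -2, n = 6/5, p = -2/3, q = 1.

m = -2, n = 6/5, p = -2/3, q = 1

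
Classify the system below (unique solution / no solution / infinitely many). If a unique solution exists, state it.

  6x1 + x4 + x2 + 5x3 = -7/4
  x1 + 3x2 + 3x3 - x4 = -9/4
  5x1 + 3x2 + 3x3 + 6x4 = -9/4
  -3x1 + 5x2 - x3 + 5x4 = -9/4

x1 = 0, x2 = -1/2, x3 = -1/4, x4 = 0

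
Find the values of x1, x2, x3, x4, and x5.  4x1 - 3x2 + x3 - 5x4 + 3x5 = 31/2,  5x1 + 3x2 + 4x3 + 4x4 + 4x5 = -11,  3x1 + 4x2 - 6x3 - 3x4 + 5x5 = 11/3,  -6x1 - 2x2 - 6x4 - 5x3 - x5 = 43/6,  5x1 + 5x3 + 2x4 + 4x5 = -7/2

x1 = 2, x2 = -7/3, x3 = -3/2, x4 = -1, x5 = -1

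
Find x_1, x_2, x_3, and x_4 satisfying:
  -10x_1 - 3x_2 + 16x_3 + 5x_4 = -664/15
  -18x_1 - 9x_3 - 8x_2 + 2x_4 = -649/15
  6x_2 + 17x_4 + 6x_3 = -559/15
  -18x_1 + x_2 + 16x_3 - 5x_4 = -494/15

Row-reduce the augmented matrix:
R1 ← R1 / (-10).
R2 ← R2 + 18·R1.
R4 ← R4 + 18·R1.
R2 ← R2 / (-13/5).
R1 ← R1 − 3/10·R2.
R3 ← R3 − 6·R2.
R4 ← R4 − 32/5·R2.
R3 ← R3 / (-1056/13).
R1 ← R1 + 155/26·R3.
R2 ← R2 − 189/13·R3.
R4 ← R4 + 1376/13·R3.
R4 ← R4 / (-97/3).
R1 ← R1 + 263/192·R4.
R2 ← R2 − 91/32·R4.
R3 ← R3 + 1/96·R4.
Reading off the reduced rows gives x_1 = 2, x_2 = 1, x_3 = -3/5, x_4 = -7/3.

x_1 = 2, x_2 = 1, x_3 = -3/5, x_4 = -7/3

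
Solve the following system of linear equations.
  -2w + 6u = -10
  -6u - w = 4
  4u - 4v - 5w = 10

Row-reduce the augmented matrix:
R1 ← R1 / (6).
R2 ← R2 + 6·R1.
R3 ← R3 − 4·R1.
Swap R2 and R3.
R2 ← R2 / (-4).
R3 ← R3 / (-3).
R1 ← R1 + 1/3·R3.
R2 ← R2 − 11/12·R3.
Reading off the reduced rows gives u = -1, v = -6, w = 2.

u = -1, v = -6, w = 2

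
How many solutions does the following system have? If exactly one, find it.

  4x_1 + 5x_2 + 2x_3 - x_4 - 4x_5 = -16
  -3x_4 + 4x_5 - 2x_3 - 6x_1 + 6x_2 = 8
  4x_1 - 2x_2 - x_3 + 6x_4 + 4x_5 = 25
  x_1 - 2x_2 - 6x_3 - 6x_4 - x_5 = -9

Row-reduce:
R1 ← R1 / (4).
R2 ← R2 + 6·R1.
R3 ← R3 − 4·R1.
R4 ← R4 − 1·R1.
R2 ← R2 / (27/2).
R1 ← R1 − 5/4·R2.
R3 ← R3 + 7·R2.
R4 ← R4 + 13/4·R2.
R3 ← R3 / (-67/27).
R1 ← R1 − 11/27·R3.
R2 ← R2 − 2/27·R3.
R4 ← R4 + 169/27·R3.
R4 ← R4 / (-2493/134).
R1 ← R1 − 125/134·R4.
R2 ← R2 + 13/67·R4.
R3 ← R3 + 126/67·R4.
Rank is 4 with 5 unknowns, leaving x_5 free.

infinitely many solutions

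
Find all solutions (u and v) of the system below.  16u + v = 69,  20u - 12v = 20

u = 4, v = 5

From equation 1: v = 69 − 16·u.
Substitute into equation 2 and solve: u = 4.
Then v = 5.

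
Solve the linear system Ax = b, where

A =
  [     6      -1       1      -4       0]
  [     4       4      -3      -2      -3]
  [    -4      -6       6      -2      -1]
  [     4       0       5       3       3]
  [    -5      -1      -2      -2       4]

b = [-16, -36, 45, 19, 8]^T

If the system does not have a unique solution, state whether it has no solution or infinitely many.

Row-reduce the augmented matrix:
R1 ← R1 / (6).
R2 ← R2 − 4·R1.
R3 ← R3 + 4·R1.
R4 ← R4 − 4·R1.
R5 ← R5 + 5·R1.
R2 ← R2 / (14/3).
R1 ← R1 + 1/6·R2.
R3 ← R3 + 20/3·R2.
R4 ← R4 − 2/3·R2.
R5 ← R5 + 11/6·R2.
R3 ← R3 / (10/7).
R1 ← R1 − 1/28·R3.
R2 ← R2 + 11/14·R3.
R4 ← R4 − 34/7·R3.
R5 ← R5 + 73/28·R3.
R4 ← R4 / (91/5).
R1 ← R1 + 11/20·R4.
R2 ← R2 + 19/10·R4.
R3 ← R3 + 13/5·R4.
R5 ← R5 + 237/20·R4.
R5 ← R5 / (5175/728).
R1 ← R1 − 489/728·R5.
R2 ← R2 + 479/364·R5.
R3 ← R3 + 9/14·R5.
R4 ← R4 − 107/91·R5.
Reading off the reduced rows gives x_1 = -3, x_2 = -1, x_3 = 5, x_4 = 1, x_5 = 1.

x_1 = -3, x_2 = -1, x_3 = 5, x_4 = 1, x_5 = 1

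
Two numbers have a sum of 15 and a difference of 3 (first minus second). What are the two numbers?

first number: 9, second number: 6

Let x = first number, y = second number.
  x + y = 15
  x - y = 3
From equation 1: x = 15 − y.
Substitute into equation 2 and solve: y = 6.
Then x = 9.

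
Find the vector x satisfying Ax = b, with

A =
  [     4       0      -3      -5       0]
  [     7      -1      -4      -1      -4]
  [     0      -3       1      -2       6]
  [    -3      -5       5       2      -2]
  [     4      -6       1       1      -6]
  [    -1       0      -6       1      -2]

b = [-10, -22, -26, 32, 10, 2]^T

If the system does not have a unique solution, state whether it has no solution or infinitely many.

x_1 = -6, x_2 = 0, x_3 = 2, x_4 = -4, x_5 = -6

Row-reduce the augmented matrix:
R1 ← R1 / (4).
R2 ← R2 − 7·R1.
R4 ← R4 + 3·R1.
R5 ← R5 − 4·R1.
R6 ← R6 + 1·R1.
R2 ← R2 / (-1).
R3 ← R3 + 3·R2.
R4 ← R4 + 5·R2.
R5 ← R5 + 6·R2.
R3 ← R3 / (-11/4).
R1 ← R1 + 3/4·R3.
R2 ← R2 + 5/4·R3.
R4 ← R4 + 7/2·R3.
R5 ← R5 + 7/2·R3.
R6 ← R6 + 27/4·R3.
R4 ← R4 / (-92/11).
R1 ← R1 − 62/11·R4.
R2 ← R2 − 41/11·R4.
R3 ← R3 − 101/11·R4.
R5 ← R5 + 92/11·R4.
R6 ← R6 − 679/11·R4.
Swap R5 and R6.
R5 ← R5 / (-3791/46).
R1 ← R1 + 189/23·R5.
R2 ← R2 + 293/46·R5.
R3 ← R3 + 549/46·R5.
R4 ← R4 − 27/46·R5.
R6 reduces to 0 = 0, so the extra equation is consistent.
Reading off the reduced rows gives x_1 = -6, x_2 = 0, x_3 = 2, x_4 = -4, x_5 = -6.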